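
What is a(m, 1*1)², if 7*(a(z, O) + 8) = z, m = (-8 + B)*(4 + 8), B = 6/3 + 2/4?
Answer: 14884/49 ≈ 303.75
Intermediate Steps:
B = 5/2 (B = 6*(⅓) + 2*(¼) = 2 + ½ = 5/2 ≈ 2.5000)
m = -66 (m = (-8 + 5/2)*(4 + 8) = -11/2*12 = -66)
a(z, O) = -8 + z/7
a(m, 1*1)² = (-8 + (⅐)*(-66))² = (-8 - 66/7)² = (-122/7)² = 14884/49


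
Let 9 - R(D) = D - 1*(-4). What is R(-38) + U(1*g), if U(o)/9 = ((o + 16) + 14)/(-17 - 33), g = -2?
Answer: 949/25 ≈ 37.960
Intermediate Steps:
U(o) = -27/5 - 9*o/50 (U(o) = 9*(((o + 16) + 14)/(-17 - 33)) = 9*(((16 + o) + 14)/(-50)) = 9*((30 + o)*(-1/50)) = 9*(-⅗ - o/50) = -27/5 - 9*o/50)
R(D) = 5 - D (R(D) = 9 - (D - 1*(-4)) = 9 - (D + 4) = 9 - (4 + D) = 9 + (-4 - D) = 5 - D)
R(-38) + U(1*g) = (5 - 1*(-38)) + (-27/5 - 9*(-2)/50) = (5 + 38) + (-27/5 - 9/50*(-2)) = 43 + (-27/5 + 9/25) = 43 - 126/25 = 949/25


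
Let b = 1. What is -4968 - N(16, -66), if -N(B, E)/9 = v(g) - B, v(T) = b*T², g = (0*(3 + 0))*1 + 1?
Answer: -5103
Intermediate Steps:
g = 1 (g = (0*3)*1 + 1 = 0*1 + 1 = 0 + 1 = 1)
v(T) = T² (v(T) = 1*T² = T²)
N(B, E) = -9 + 9*B (N(B, E) = -9*(1² - B) = -9*(1 - B) = -9 + 9*B)
-4968 - N(16, -66) = -4968 - (-9 + 9*16) = -4968 - (-9 + 144) = -4968 - 1*135 = -4968 - 135 = -5103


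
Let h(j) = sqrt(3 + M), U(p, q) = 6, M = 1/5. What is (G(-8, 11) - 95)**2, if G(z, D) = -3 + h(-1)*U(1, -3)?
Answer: 48596/5 - 4704*sqrt(5)/5 ≈ 7615.5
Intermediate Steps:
M = 1/5 ≈ 0.20000
h(j) = 4*sqrt(5)/5 (h(j) = sqrt(3 + 1/5) = sqrt(16/5) = 4*sqrt(5)/5)
G(z, D) = -3 + 24*sqrt(5)/5 (G(z, D) = -3 + (4*sqrt(5)/5)*6 = -3 + 24*sqrt(5)/5)
(G(-8, 11) - 95)**2 = ((-3 + 24*sqrt(5)/5) - 95)**2 = (-98 + 24*sqrt(5)/5)**2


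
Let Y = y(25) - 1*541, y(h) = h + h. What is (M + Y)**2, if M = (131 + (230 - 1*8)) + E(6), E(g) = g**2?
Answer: 10404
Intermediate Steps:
y(h) = 2*h
M = 389 (M = (131 + (230 - 1*8)) + 6**2 = (131 + (230 - 8)) + 36 = (131 + 222) + 36 = 353 + 36 = 389)
Y = -491 (Y = 2*25 - 1*541 = 50 - 541 = -491)
(M + Y)**2 = (389 - 491)**2 = (-102)**2 = 10404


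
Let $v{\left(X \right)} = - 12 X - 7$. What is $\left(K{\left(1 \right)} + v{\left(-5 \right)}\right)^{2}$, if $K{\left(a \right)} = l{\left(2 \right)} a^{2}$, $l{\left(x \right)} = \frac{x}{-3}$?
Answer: $\frac{24649}{9} \approx 2738.8$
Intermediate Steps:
$l{\left(x \right)} = - \frac{x}{3}$ ($l{\left(x \right)} = x \left(- \frac{1}{3}\right) = - \frac{x}{3}$)
$v{\left(X \right)} = -7 - 12 X$
$K{\left(a \right)} = - \frac{2 a^{2}}{3}$ ($K{\left(a \right)} = \left(- \frac{1}{3}\right) 2 a^{2} = - \frac{2 a^{2}}{3}$)
$\left(K{\left(1 \right)} + v{\left(-5 \right)}\right)^{2} = \left(- \frac{2 \cdot 1^{2}}{3} - -53\right)^{2} = \left(\left(- \frac{2}{3}\right) 1 + \left(-7 + 60\right)\right)^{2} = \left(- \frac{2}{3} + 53\right)^{2} = \left(\frac{157}{3}\right)^{2} = \frac{24649}{9}$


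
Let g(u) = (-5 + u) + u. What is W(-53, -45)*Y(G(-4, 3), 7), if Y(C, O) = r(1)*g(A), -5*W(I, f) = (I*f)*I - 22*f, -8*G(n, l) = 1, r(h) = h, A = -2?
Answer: -225747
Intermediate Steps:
g(u) = -5 + 2*u
G(n, l) = -⅛ (G(n, l) = -⅛*1 = -⅛)
W(I, f) = 22*f/5 - f*I²/5 (W(I, f) = -((I*f)*I - 22*f)/5 = -(f*I² - 22*f)/5 = -(-22*f + f*I²)/5 = 22*f/5 - f*I²/5)
Y(C, O) = -9 (Y(C, O) = 1*(-5 + 2*(-2)) = 1*(-5 - 4) = 1*(-9) = -9)
W(-53, -45)*Y(G(-4, 3), 7) = ((⅕)*(-45)*(22 - 1*(-53)²))*(-9) = ((⅕)*(-45)*(22 - 1*2809))*(-9) = ((⅕)*(-45)*(22 - 2809))*(-9) = ((⅕)*(-45)*(-2787))*(-9) = 25083*(-9) = -225747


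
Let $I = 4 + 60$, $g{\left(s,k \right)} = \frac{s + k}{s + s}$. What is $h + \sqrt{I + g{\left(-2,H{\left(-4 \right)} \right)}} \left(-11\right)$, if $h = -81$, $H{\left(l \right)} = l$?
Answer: $-81 - \frac{11 \sqrt{262}}{2} \approx -170.03$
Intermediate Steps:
$g{\left(s,k \right)} = \frac{k + s}{2 s}$
$I = 64$
$h + \sqrt{I + g{\left(-2,H{\left(-4 \right)} \right)}} \left(-11\right) = -81 + \sqrt{64 + \frac{-4 - 2}{2 \left(-2\right)}} \left(-11\right) = -81 + \sqrt{64 + \frac{1}{2} \left(- \frac{1}{2}\right) \left(-6\right)} \left(-11\right) = -81 + \sqrt{64 + \frac{3}{2}} \left(-11\right) = -81 + \sqrt{\frac{131}{2}} \left(-11\right) = -81 + \frac{\sqrt{262}}{2} \left(-11\right) = -81 - \frac{11 \sqrt{262}}{2}$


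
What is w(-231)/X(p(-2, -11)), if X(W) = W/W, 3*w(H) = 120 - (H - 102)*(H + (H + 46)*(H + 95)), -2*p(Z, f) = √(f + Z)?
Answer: 2767159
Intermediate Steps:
p(Z, f) = -√(Z + f)/2 (p(Z, f) = -√(f + Z)/2 = -√(Z + f)/2)
w(H) = 40 - (-102 + H)*(H + (46 + H)*(95 + H))/3 (w(H) = (120 - (H - 102)*(H + (H + 46)*(H + 95)))/3 = (120 - (-102 + H)*(H + (46 + H)*(95 + H)))/3 = 40 - (-102 + H)*(H + (46 + H)*(95 + H))/3)
X(W) = 1
w(-231)/X(p(-2, -11)) = (148620 - 40/3*(-231)² - ⅓*(-231)³ + (10114/3)*(-231))/1 = (148620 - 40/3*53361 - ⅓*(-12326391) - 778778)*1 = (148620 - 711480 + 4108797 - 778778)*1 = 2767159*1 = 2767159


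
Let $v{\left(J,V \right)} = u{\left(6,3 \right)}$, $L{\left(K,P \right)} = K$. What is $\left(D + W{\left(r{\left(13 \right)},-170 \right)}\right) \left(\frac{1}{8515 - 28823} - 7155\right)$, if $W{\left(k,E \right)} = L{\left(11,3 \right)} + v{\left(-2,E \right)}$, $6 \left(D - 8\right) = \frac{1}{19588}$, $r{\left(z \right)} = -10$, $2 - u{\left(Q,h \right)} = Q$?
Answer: $- \frac{256159016387461}{2386758624} \approx -1.0733 \cdot 10^{5}$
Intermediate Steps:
$u{\left(Q,h \right)} = 2 - Q$
$D = \frac{940225}{117528}$ ($D = 8 + \frac{1}{6 \cdot 19588} = 8 + \frac{1}{6} \cdot \frac{1}{19588} = 8 + \frac{1}{117528} = \frac{940225}{117528} \approx 8.0$)
$v{\left(J,V \right)} = -4$ ($v{\left(J,V \right)} = 2 - 6 = -4$)
$W{\left(k,E \right)} = 7$ ($W{\left(k,E \right)} = 11 - 4 = 7$)
$\left(D + W{\left(r{\left(13 \right)},-170 \right)}\right) \left(\frac{1}{8515 - 28823} - 7155\right) = \left(\frac{940225}{117528} + 7\right) \left(\frac{1}{8515 - 28823} - 7155\right) = \frac{1762921 \left(\frac{1}{-20308} - 7155\right)}{117528} = \frac{1762921 \left(- \frac{1}{20308} - 7155\right)}{117528} = \frac{1762921}{117528} \left(- \frac{145303741}{20308}\right) = - \frac{256159016387461}{2386758624}$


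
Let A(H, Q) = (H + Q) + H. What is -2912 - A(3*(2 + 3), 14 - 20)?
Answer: -2936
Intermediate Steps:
A(H, Q) = Q + 2*H
-2912 - A(3*(2 + 3), 14 - 20) = -2912 - ((14 - 20) + 2*(3*(2 + 3))) = -2912 - (-6 + 2*(3*5)) = -2912 - (-6 + 2*15) = -2912 - (-6 + 30) = -2912 - 1*24 = -2912 - 24 = -2936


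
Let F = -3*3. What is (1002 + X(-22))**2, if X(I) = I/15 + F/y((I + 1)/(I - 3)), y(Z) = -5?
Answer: 9042049/9 ≈ 1.0047e+6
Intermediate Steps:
F = -9
X(I) = 9/5 + I/15 (X(I) = I/15 - 9/(-5) = I*(1/15) - 9*(-1/5) = I/15 + 9/5 = 9/5 + I/15)
(1002 + X(-22))**2 = (1002 + (9/5 + (1/15)*(-22)))**2 = (1002 + (9/5 - 22/15))**2 = (1002 + 1/3)**2 = (3007/3)**2 = 9042049/9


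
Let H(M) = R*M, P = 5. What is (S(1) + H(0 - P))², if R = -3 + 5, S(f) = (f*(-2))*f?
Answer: 144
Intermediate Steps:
S(f) = -2*f² (S(f) = (-2*f)*f = -2*f²)
R = 2
H(M) = 2*M
(S(1) + H(0 - P))² = (-2*1² + 2*(0 - 1*5))² = (-2*1 + 2*(0 - 5))² = (-2 + 2*(-5))² = (-2 - 10)² = (-12)² = 144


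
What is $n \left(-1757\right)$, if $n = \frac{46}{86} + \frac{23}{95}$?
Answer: $- \frac{5576718}{4085} \approx -1365.2$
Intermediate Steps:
$n = \frac{3174}{4085}$ ($n = 46 \cdot \frac{1}{86} + 23 \cdot \frac{1}{95} = \frac{23}{43} + \frac{23}{95} = \frac{3174}{4085} \approx 0.77699$)
$n \left(-1757\right) = \frac{3174}{4085} \left(-1757\right) = - \frac{5576718}{4085}$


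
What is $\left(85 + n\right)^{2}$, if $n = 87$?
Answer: $29584$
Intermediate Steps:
$\left(85 + n\right)^{2} = \left(85 + 87\right)^{2} = 172^{2} = 29584$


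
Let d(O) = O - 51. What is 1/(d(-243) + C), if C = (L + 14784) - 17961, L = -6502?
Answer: -1/9973 ≈ -0.00010027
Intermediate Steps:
d(O) = -51 + O
C = -9679 (C = (-6502 + 14784) - 17961 = 8282 - 17961 = -9679)
1/(d(-243) + C) = 1/((-51 - 243) - 9679) = 1/(-294 - 9679) = 1/(-9973) = -1/9973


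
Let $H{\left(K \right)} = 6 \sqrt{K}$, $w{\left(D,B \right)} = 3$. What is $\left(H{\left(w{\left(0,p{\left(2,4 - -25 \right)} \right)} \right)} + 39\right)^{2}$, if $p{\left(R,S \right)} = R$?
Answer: $1629 + 468 \sqrt{3} \approx 2439.6$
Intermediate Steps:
$\left(H{\left(w{\left(0,p{\left(2,4 - -25 \right)} \right)} \right)} + 39\right)^{2} = \left(6 \sqrt{3} + 39\right)^{2} = \left(39 + 6 \sqrt{3}\right)^{2}$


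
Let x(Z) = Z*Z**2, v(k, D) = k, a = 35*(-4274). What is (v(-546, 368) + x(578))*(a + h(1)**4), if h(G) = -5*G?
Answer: -28765142393790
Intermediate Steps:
a = -149590
x(Z) = Z**3
(v(-546, 368) + x(578))*(a + h(1)**4) = (-546 + 578**3)*(-149590 + (-5*1)**4) = (-546 + 193100552)*(-149590 + (-5)**4) = 193100006*(-149590 + 625) = 193100006*(-148965) = -28765142393790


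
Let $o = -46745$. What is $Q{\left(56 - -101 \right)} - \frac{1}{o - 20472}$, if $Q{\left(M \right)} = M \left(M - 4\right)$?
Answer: $\frac{1614619558}{67217} \approx 24021.0$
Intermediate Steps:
$Q{\left(M \right)} = M \left(-4 + M\right)$
$Q{\left(56 - -101 \right)} - \frac{1}{o - 20472} = \left(56 - -101\right) \left(-4 + \left(56 - -101\right)\right) - \frac{1}{-46745 - 20472} = \left(56 + 101\right) \left(-4 + \left(56 + 101\right)\right) - \frac{1}{-67217} = 157 \left(-4 + 157\right) - - \frac{1}{67217} = 157 \cdot 153 + \frac{1}{67217} = 24021 + \frac{1}{67217} = \frac{1614619558}{67217}$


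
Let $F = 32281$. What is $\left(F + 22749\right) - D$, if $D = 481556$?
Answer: $-426526$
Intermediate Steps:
$\left(F + 22749\right) - D = \left(32281 + 22749\right) - 481556 = 55030 - 481556 = -426526$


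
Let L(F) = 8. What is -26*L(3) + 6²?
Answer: -172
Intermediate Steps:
-26*L(3) + 6² = -26*8 + 6² = -208 + 36 = -172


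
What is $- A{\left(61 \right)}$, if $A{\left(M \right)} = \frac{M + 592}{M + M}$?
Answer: $- \frac{653}{122} \approx -5.3525$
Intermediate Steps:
$A{\left(M \right)} = \frac{592 + M}{2 M}$
$- A{\left(61 \right)} = - \frac{592 + 61}{2 \cdot 61} = - \frac{653}{2 \cdot 61} = \left(-1\right) \frac{653}{122} = - \frac{653}{122}$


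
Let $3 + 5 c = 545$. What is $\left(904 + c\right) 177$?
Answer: $\frac{895974}{5} \approx 1.7919 \cdot 10^{5}$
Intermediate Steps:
$c = \frac{542}{5}$ ($c = - \frac{3}{5} + \frac{1}{5} \cdot 545 = - \frac{3}{5} + 109 = \frac{542}{5} \approx 108.4$)
$\left(904 + c\right) 177 = \left(904 + \frac{542}{5}\right) 177 = \frac{5062}{5} \cdot 177 = \frac{895974}{5}$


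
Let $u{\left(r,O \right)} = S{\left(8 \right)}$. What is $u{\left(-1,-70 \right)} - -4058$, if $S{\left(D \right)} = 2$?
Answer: $4060$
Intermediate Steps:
$u{\left(r,O \right)} = 2$
$u{\left(-1,-70 \right)} - -4058 = 2 - -4058 = 2 + 4058 = 4060$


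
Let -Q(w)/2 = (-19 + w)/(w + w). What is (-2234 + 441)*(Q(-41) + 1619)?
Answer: -118909967/41 ≈ -2.9002e+6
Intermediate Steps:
Q(w) = -(-19 + w)/w (Q(w) = -2*(-19 + w)/(w + w) = -2*(-19 + w)/(2*w) = -2*(-19 + w)*1/(2*w) = -(-19 + w)/w)
(-2234 + 441)*(Q(-41) + 1619) = (-2234 + 441)*((19 - 1*(-41))/(-41) + 1619) = -1793*(-(19 + 41)/41 + 1619) = -1793*(-1/41*60 + 1619) = -1793*(-60/41 + 1619) = -1793*66319/41 = -118909967/41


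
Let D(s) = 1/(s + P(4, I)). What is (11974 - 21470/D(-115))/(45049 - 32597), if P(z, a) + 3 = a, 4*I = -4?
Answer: 641726/3113 ≈ 206.14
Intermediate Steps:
I = -1 (I = (¼)*(-4) = -1)
P(z, a) = -3 + a
D(s) = 1/(-4 + s) (D(s) = 1/(s + (-3 - 1)) = 1/(s - 4) = 1/(-4 + s))
(11974 - 21470/D(-115))/(45049 - 32597) = (11974 - 21470/(1/(-4 - 115)))/(45049 - 32597) = (11974 - 21470/(1/(-119)))/12452 = (11974 - 21470/(-1/119))*(1/12452) = (11974 - 21470*(-119))*(1/12452) = (11974 + 2554930)*(1/12452) = 2566904*(1/12452) = 641726/3113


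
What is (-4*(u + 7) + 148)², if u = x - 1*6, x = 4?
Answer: 16384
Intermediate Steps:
u = -2 (u = 4 - 1*6 = 4 - 6 = -2)
(-4*(u + 7) + 148)² = (-4*(-2 + 7) + 148)² = (-4*5 + 148)² = (-20 + 148)² = 128² = 16384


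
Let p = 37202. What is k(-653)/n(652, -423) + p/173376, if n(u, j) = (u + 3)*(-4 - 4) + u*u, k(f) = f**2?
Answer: 5596804207/4549646304 ≈ 1.2302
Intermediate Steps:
n(u, j) = -24 + u**2 - 8*u (n(u, j) = (3 + u)*(-8) + u**2 = (-24 - 8*u) + u**2 = -24 + u**2 - 8*u)
k(-653)/n(652, -423) + p/173376 = (-653)**2/(-24 + 652**2 - 8*652) + 37202/173376 = 426409/(-24 + 425104 - 5216) + 37202*(1/173376) = 426409/419864 + 18601/86688 = 5596804207/4549646304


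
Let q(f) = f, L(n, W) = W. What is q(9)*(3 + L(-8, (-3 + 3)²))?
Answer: 27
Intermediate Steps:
q(9)*(3 + L(-8, (-3 + 3)²)) = 9*(3 + (-3 + 3)²) = 9*(3 + 0²) = 9*(3 + 0) = 9*3 = 27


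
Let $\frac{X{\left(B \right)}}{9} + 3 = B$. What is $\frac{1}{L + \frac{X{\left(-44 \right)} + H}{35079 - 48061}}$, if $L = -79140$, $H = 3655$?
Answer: $- \frac{6491}{513699356} \approx -1.2636 \cdot 10^{-5}$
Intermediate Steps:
$X{\left(B \right)} = -27 + 9 B$
$\frac{1}{L + \frac{X{\left(-44 \right)} + H}{35079 - 48061}} = \frac{1}{-79140 + \frac{\left(-27 + 9 \left(-44\right)\right) + 3655}{35079 - 48061}} = \frac{1}{-79140 + \frac{\left(-27 - 396\right) + 3655}{-12982}} = \frac{1}{-79140 + \left(-423 + 3655\right) \left(- \frac{1}{12982}\right)} = \frac{1}{-79140 + 3232 \left(- \frac{1}{12982}\right)} = \frac{1}{-79140 - \frac{1616}{6491}} = \frac{1}{- \frac{513699356}{6491}} = - \frac{6491}{513699356}$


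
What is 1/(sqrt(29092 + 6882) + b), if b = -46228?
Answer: -23114/1068496005 - sqrt(35974)/2136992010 ≈ -2.1721e-5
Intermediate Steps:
1/(sqrt(29092 + 6882) + b) = 1/(sqrt(29092 + 6882) - 46228) = 1/(sqrt(35974) - 46228) = 1/(-46228 + sqrt(35974))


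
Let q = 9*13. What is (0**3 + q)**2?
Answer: 13689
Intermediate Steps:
q = 117
(0**3 + q)**2 = (0**3 + 117)**2 = (0 + 117)**2 = 117**2 = 13689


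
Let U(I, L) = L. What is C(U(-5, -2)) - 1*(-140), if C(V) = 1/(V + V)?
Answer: 559/4 ≈ 139.75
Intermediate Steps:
C(V) = 1/(2*V)
C(U(-5, -2)) - 1*(-140) = (½)/(-2) - 1*(-140) = (½)*(-½) + 140 = -¼ + 140 = 559/4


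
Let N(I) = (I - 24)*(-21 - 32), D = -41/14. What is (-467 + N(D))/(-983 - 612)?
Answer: -13443/22330 ≈ -0.60202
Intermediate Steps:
D = -41/14 (D = -41*1/14 = -41/14 ≈ -2.9286)
N(I) = 1272 - 53*I (N(I) = (-24 + I)*(-53) = 1272 - 53*I)
(-467 + N(D))/(-983 - 612) = (-467 + (1272 - 53*(-41/14)))/(-983 - 612) = (-467 + (1272 + 2173/14))/(-1595) = (-467 + 19981/14)*(-1/1595) = (13443/14)*(-1/1595) = -13443/22330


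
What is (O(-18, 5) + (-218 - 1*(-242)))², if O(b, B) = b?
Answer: 36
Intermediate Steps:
(O(-18, 5) + (-218 - 1*(-242)))² = (-18 + (-218 - 1*(-242)))² = (-18 + (-218 + 242))² = (-18 + 24)² = 6² = 36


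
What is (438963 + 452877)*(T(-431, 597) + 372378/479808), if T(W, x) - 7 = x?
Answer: 449289808150/833 ≈ 5.3936e+8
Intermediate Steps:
T(W, x) = 7 + x
(438963 + 452877)*(T(-431, 597) + 372378/479808) = (438963 + 452877)*((7 + 597) + 372378/479808) = 891840*(604 + 372378*(1/479808)) = 891840*(604 + 62063/79968) = 891840*(48362735/79968) = 449289808150/833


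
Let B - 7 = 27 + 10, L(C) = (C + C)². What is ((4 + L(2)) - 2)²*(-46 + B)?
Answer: -648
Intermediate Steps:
L(C) = 4*C² (L(C) = (2*C)² = 4*C²)
B = 44 (B = 7 + (27 + 10) = 7 + 37 = 44)
((4 + L(2)) - 2)²*(-46 + B) = ((4 + 4*2²) - 2)²*(-46 + 44) = ((4 + 4*4) - 2)²*(-2) = ((4 + 16) - 2)²*(-2) = (20 - 2)²*(-2) = 18²*(-2) = 324*(-2) = -648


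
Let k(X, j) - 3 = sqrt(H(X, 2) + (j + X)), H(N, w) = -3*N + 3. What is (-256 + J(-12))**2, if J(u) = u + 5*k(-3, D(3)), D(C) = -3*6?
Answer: 63784 - 7590*I ≈ 63784.0 - 7590.0*I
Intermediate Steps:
D(C) = -18
H(N, w) = 3 - 3*N
k(X, j) = 3 + sqrt(3 + j - 2*X) (k(X, j) = 3 + sqrt((3 - 3*X) + (j + X)) = 3 + sqrt((3 - 3*X) + (X + j)) = 3 + sqrt(3 + j - 2*X))
J(u) = 15 + u + 15*I (J(u) = u + 5*(3 + sqrt(3 - 18 - 2*(-3))) = u + 5*(3 + sqrt(3 - 18 + 6)) = u + 5*(3 + sqrt(-9)) = u + 5*(3 + 3*I) = u + (15 + 15*I) = 15 + u + 15*I)
(-256 + J(-12))**2 = (-256 + (15 - 12 + 15*I))**2 = (-256 + (3 + 15*I))**2 = (-253 + 15*I)**2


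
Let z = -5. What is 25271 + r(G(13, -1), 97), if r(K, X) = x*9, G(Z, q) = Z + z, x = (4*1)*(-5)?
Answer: 25091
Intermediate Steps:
x = -20 (x = 4*(-5) = -20)
G(Z, q) = -5 + Z (G(Z, q) = Z - 5 = -5 + Z)
r(K, X) = -180 (r(K, X) = -20*9 = -180)
25271 + r(G(13, -1), 97) = 25271 - 180 = 25091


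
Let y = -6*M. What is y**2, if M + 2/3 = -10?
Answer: 4096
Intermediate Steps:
M = -32/3 (M = -2/3 - 10 = -32/3 ≈ -10.667)
y = 64 (y = -6*(-32/3) = 64)
y**2 = 64**2 = 4096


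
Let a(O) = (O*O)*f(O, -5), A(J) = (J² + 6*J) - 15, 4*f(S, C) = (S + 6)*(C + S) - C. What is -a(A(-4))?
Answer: -254449/4 ≈ -63612.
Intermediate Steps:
f(S, C) = -C/4 + (6 + S)*(C + S)/4 (f(S, C) = ((S + 6)*(C + S) - C)/4 = ((6 + S)*(C + S) - C)/4 = (-C + (6 + S)*(C + S))/4 = -C/4 + (6 + S)*(C + S)/4)
A(J) = -15 + J² + 6*J
a(O) = O²*(-25/4 + O/4 + O²/4) (a(O) = (O*O)*(O²/4 + 3*O/2 + (5/4)*(-5) + (¼)*(-5)*O) = O²*(O²/4 + 3*O/2 - 25/4 - 5*O/4) = O²*(-25/4 + O/4 + O²/4))
-a(A(-4)) = -(-15 + (-4)² + 6*(-4))²*(-25 + (-15 + (-4)² + 6*(-4)) + (-15 + (-4)² + 6*(-4))²)/4 = -(-15 + 16 - 24)²*(-25 + (-15 + 16 - 24) + (-15 + 16 - 24)²)/4 = -(-23)²*(-25 - 23 + (-23)²)/4 = -529*(-25 - 23 + 529)/4 = -529*481/4 = -1*254449/4 = -254449/4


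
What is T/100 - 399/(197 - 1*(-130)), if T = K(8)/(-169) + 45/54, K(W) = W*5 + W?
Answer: -13425487/11052600 ≈ -1.2147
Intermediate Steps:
K(W) = 6*W (K(W) = 5*W + W = 6*W)
T = 557/1014 (T = (6*8)/(-169) + 45/54 = 48*(-1/169) + 45*(1/54) = -48/169 + ⅚ = 557/1014 ≈ 0.54931)
T/100 - 399/(197 - 1*(-130)) = (557/1014)/100 - 399/(197 - 1*(-130)) = (557/1014)*(1/100) - 399/(197 + 130) = 557/101400 - 399/327 = 557/101400 - 399*1/327 = 557/101400 - 133/109 = -13425487/11052600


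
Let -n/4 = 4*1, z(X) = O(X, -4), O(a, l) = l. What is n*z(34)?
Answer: 64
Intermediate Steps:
z(X) = -4
n = -16 ≈ -16.000
n*z(34) = -16*(-4) = 64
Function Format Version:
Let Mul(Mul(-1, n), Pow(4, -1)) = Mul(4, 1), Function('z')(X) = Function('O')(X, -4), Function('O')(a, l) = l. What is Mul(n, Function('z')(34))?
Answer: 64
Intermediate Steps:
Function('z')(X) = -4
n = -16 (n = Mul(-4, Mul(4, 1)) = Mul(-4, 4) = -16)
Mul(n, Function('z')(34)) = Mul(-16, -4) = 64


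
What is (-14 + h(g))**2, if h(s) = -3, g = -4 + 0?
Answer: 289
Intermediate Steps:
g = -4
(-14 + h(g))**2 = (-14 - 3)**2 = (-17)**2 = 289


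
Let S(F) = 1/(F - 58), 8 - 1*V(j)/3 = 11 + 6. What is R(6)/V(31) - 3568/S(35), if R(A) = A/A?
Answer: 2215727/27 ≈ 82064.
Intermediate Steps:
V(j) = -27 (V(j) = 24 - 3*(11 + 6) = 24 - 3*17 = 24 - 51 = -27)
R(A) = 1
S(F) = 1/(-58 + F)
R(6)/V(31) - 3568/S(35) = 1/(-27) - 3568/(1/(-58 + 35)) = 1*(-1/27) - 3568/(1/(-23)) = -1/27 - 3568/(-1/23) = -1/27 - 3568*(-23) = -1/27 + 82064 = 2215727/27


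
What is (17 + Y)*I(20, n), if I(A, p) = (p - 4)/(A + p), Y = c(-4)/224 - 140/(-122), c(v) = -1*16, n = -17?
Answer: -15437/122 ≈ -126.53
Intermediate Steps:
c(v) = -16
Y = 919/854 (Y = -16/224 - 140/(-122) = -16*1/224 - 140*(-1/122) = -1/14 + 70/61 = 919/854 ≈ 1.0761)
I(A, p) = (-4 + p)/(A + p)
(17 + Y)*I(20, n) = (17 + 919/854)*((-4 - 17)/(20 - 17)) = 15437*(-21/3)/854 = 15437*((⅓)*(-21))/854 = (15437/854)*(-7) = -15437/122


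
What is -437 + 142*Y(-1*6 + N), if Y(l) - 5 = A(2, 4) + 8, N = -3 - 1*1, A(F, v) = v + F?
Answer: 2261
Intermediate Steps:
A(F, v) = F + v
N = -4 (N = -3 - 1 = -4)
Y(l) = 19 (Y(l) = 5 + ((2 + 4) + 8) = 5 + (6 + 8) = 5 + 14 = 19)
-437 + 142*Y(-1*6 + N) = -437 + 142*19 = -437 + 2698 = 2261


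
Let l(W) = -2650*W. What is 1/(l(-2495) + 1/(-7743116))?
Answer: 7743116/51195547212999 ≈ 1.5125e-7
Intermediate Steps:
1/(l(-2495) + 1/(-7743116)) = 1/(-2650*(-2495) + 1/(-7743116)) = 1/(6611750 - 1/7743116) = 1/(51195547212999/7743116) = 7743116/51195547212999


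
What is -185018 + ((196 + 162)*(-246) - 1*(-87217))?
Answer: -185869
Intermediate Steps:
-185018 + ((196 + 162)*(-246) - 1*(-87217)) = -185018 + (358*(-246) + 87217) = -185018 + (-88068 + 87217) = -185018 - 851 = -185869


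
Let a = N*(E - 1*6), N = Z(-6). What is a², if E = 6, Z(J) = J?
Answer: 0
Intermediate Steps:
N = -6
a = 0 (a = -6*(6 - 1*6) = -6*(6 - 6) = -6*0 = 0)
a² = 0² = 0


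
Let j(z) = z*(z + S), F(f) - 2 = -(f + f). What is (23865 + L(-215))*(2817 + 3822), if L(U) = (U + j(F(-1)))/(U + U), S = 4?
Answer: 68130300987/430 ≈ 1.5844e+8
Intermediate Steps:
F(f) = 2 - 2*f (F(f) = 2 - (f + f) = 2 - 2*f)
j(z) = z*(4 + z) (j(z) = z*(z + 4) = z*(4 + z))
L(U) = (32 + U)/(2*U) (L(U) = (U + (2 - 2*(-1))*(4 + (2 - 2*(-1))))/(U + U) = (U + (2 + 2)*(4 + (2 + 2)))/((2*U)) = (U + 4*(4 + 4))*(1/(2*U)) = (U + 4*8)*(1/(2*U)) = (U + 32)*(1/(2*U)) = (32 + U)*(1/(2*U)) = (32 + U)/(2*U))
(23865 + L(-215))*(2817 + 3822) = (23865 + (½)*(32 - 215)/(-215))*(2817 + 3822) = (23865 + (½)*(-1/215)*(-183))*6639 = (23865 + 183/430)*6639 = (10262133/430)*6639 = 68130300987/430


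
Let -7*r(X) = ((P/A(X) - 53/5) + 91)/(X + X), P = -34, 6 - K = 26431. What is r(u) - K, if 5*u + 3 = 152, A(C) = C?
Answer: 4106600451/155407 ≈ 26425.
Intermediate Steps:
K = -26425 (K = 6 - 1*26431 = 6 - 26431 = -26425)
u = 149/5 (u = -⅗ + (⅕)*152 = -⅗ + 152/5 = 149/5 ≈ 29.800)
r(X) = -(402/5 - 34/X)/(14*X) (r(X) = -((-34/X - 53/5) + 91)/(7*(X + X)) = -((-34/X - 53*⅕) + 91)/(7*(2*X)) = -((-34/X - 53/5) + 91)*1/(2*X)/7 = -((-53/5 - 34/X) + 91)*1/(2*X)/7 = -(402/5 - 34/X)*1/(2*X)/7 = -(402/5 - 34/X)/(14*X))
r(u) - K = (85 - 201*149/5)/(35*(149/5)²) - 1*(-26425) = (1/35)*(25/22201)*(85 - 29949/5) + 26425 = (1/35)*(25/22201)*(-29524/5) + 26425 = -29524/155407 + 26425 = 4106600451/155407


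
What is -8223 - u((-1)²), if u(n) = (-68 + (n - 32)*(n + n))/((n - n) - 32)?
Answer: -131633/16 ≈ -8227.1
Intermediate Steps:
u(n) = 17/8 - n*(-32 + n)/16 (u(n) = (-68 + (-32 + n)*(2*n))/(0 - 32) = (-68 + 2*n*(-32 + n))/(-32) = (-68 + 2*n*(-32 + n))*(-1/32) = 17/8 - n*(-32 + n)/16)
-8223 - u((-1)²) = -8223 - (17/8 + 2*(-1)² - ((-1)²)²/16) = -8223 - (17/8 + 2*1 - 1/16*1²) = -8223 - (17/8 + 2 - 1/16*1) = -8223 - (17/8 + 2 - 1/16) = -8223 - 1*65/16 = -8223 - 65/16 = -131633/16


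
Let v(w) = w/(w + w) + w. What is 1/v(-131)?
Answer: -2/261 ≈ -0.0076628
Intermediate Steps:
v(w) = ½ + w (v(w) = w/((2*w)) + w = (1/(2*w))*w + w = ½ + w)
1/v(-131) = 1/(½ - 131) = 1/(-261/2) = -2/261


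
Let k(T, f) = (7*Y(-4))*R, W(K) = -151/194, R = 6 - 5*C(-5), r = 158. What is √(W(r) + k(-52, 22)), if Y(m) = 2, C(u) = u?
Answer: √16304730/194 ≈ 20.814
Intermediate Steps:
R = 31 (R = 6 - 5*(-5) = 6 + 25 = 31)
W(K) = -151/194 (W(K) = -151*1/194 = -151/194)
k(T, f) = 434 (k(T, f) = (7*2)*31 = 14*31 = 434)
√(W(r) + k(-52, 22)) = √(-151/194 + 434) = √(84045/194) = √16304730/194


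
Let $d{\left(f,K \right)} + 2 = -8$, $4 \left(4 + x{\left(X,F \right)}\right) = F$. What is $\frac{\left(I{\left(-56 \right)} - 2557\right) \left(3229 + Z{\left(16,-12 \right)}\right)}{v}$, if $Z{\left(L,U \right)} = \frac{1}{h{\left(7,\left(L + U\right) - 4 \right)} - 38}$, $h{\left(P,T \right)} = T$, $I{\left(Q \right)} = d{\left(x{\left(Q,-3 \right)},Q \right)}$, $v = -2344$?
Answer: $\frac{314973467}{89072} \approx 3536.2$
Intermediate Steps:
$x{\left(X,F \right)} = -4 + \frac{F}{4}$
$d{\left(f,K \right)} = -10$ ($d{\left(f,K \right)} = -2 - 8 = -10$)
$I{\left(Q \right)} = -10$
$Z{\left(L,U \right)} = \frac{1}{-42 + L + U}$ ($Z{\left(L,U \right)} = \frac{1}{\left(\left(L + U\right) - 4\right) - 38} = \frac{1}{\left(-4 + L + U\right) - 38} = \frac{1}{-42 + L + U}$)
$\frac{\left(I{\left(-56 \right)} - 2557\right) \left(3229 + Z{\left(16,-12 \right)}\right)}{v} = \frac{\left(-10 - 2557\right) \left(3229 + \frac{1}{-42 + 16 - 12}\right)}{-2344} = - 2567 \left(3229 + \frac{1}{-38}\right) \left(- \frac{1}{2344}\right) = - 2567 \left(3229 - \frac{1}{38}\right) \left(- \frac{1}{2344}\right) = \left(-2567\right) \frac{122701}{38} \left(- \frac{1}{2344}\right) = \left(- \frac{314973467}{38}\right) \left(- \frac{1}{2344}\right) = \frac{314973467}{89072}$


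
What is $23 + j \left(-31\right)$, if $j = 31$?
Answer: $-938$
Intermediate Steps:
$23 + j \left(-31\right) = 23 + 31 \left(-31\right) = 23 - 961 = -938$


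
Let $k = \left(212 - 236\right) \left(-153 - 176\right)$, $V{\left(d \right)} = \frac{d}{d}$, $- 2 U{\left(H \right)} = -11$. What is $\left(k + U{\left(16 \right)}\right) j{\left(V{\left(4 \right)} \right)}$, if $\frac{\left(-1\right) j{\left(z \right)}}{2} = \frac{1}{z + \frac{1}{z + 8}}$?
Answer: $- \frac{142227}{10} \approx -14223.0$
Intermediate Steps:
$U{\left(H \right)} = \frac{11}{2}$ ($U{\left(H \right)} = \left(- \frac{1}{2}\right) \left(-11\right) = \frac{11}{2}$)
$V{\left(d \right)} = 1$
$k = 7896$ ($k = \left(-24\right) \left(-329\right) = 7896$)
$j{\left(z \right)} = - \frac{2}{z + \frac{1}{8 + z}}$ ($j{\left(z \right)} = - \frac{2}{z + \frac{1}{z + 8}} = - \frac{2}{z + \frac{1}{8 + z}}$)
$\left(k + U{\left(16 \right)}\right) j{\left(V{\left(4 \right)} \right)} = \left(7896 + \frac{11}{2}\right) \frac{2 \left(-8 - 1\right)}{1 + 1^{2} + 8 \cdot 1} = \frac{15803 \frac{2 \left(-8 - 1\right)}{1 + 1 + 8}}{2} = \frac{15803 \cdot 2 \cdot \frac{1}{10} \left(-9\right)}{2} = \frac{15803}{2} \left(- \frac{9}{5}\right) = - \frac{142227}{10}$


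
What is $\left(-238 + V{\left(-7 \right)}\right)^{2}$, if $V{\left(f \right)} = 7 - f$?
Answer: $50176$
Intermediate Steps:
$\left(-238 + V{\left(-7 \right)}\right)^{2} = \left(-238 + \left(7 - -7\right)\right)^{2} = \left(-238 + \left(7 + 7\right)\right)^{2} = \left(-238 + 14\right)^{2} = \left(-224\right)^{2} = 50176$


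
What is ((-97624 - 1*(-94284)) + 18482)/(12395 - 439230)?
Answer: -15142/426835 ≈ -0.035475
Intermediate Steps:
((-97624 - 1*(-94284)) + 18482)/(12395 - 439230) = ((-97624 + 94284) + 18482)/(-426835) = (-3340 + 18482)*(-1/426835) = 15142*(-1/426835) = -15142/426835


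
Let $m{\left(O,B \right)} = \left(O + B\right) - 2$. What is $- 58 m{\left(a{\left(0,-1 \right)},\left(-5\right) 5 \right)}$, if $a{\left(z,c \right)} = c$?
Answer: $1624$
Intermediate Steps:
$m{\left(O,B \right)} = -2 + B + O$ ($m{\left(O,B \right)} = \left(B + O\right) - 2 = -2 + B + O$)
$- 58 m{\left(a{\left(0,-1 \right)},\left(-5\right) 5 \right)} = - 58 \left(-2 - 25 - 1\right) = \left(-58\right) \left(-28\right) = 1624$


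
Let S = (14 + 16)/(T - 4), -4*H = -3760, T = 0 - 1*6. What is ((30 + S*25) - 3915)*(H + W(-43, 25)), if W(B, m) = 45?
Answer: -3900600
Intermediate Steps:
T = -6 (T = 0 - 6 = -6)
H = 940 (H = -1/4*(-3760) = 940)
S = -3 (S = (14 + 16)/(-6 - 4) = 30/(-10) = 30*(-1/10) = -3)
((30 + S*25) - 3915)*(H + W(-43, 25)) = ((30 - 3*25) - 3915)*(940 + 45) = ((30 - 75) - 3915)*985 = (-45 - 3915)*985 = -3960*985 = -3900600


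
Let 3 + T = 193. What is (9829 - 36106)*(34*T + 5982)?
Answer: -326938434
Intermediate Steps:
T = 190 (T = -3 + 193 = 190)
(9829 - 36106)*(34*T + 5982) = (9829 - 36106)*(34*190 + 5982) = -26277*(6460 + 5982) = -26277*12442 = -326938434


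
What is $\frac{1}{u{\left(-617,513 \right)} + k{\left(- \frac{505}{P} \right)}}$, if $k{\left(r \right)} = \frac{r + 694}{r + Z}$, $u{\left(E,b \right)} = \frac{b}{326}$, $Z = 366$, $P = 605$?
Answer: $\frac{14404310}{50009503} \approx 0.28803$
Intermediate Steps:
$u{\left(E,b \right)} = \frac{b}{326}$ ($u{\left(E,b \right)} = b \frac{1}{326} = \frac{b}{326}$)
$k{\left(r \right)} = \frac{694 + r}{366 + r}$ ($k{\left(r \right)} = \frac{r + 694}{r + 366} = \frac{694 + r}{366 + r}$)
$\frac{1}{u{\left(-617,513 \right)} + k{\left(- \frac{505}{P} \right)}} = \frac{1}{\frac{1}{326} \cdot 513 + \frac{694 - \frac{505}{605}}{366 - \frac{505}{605}}} = \frac{1}{\frac{513}{326} + \frac{694 - \frac{101}{121}}{366 - \frac{101}{121}}} = \frac{1}{\frac{513}{326} + \frac{1}{\frac{44185}{121}} \cdot \frac{83873}{121}} = \frac{1}{\frac{513}{326} + \frac{121}{44185} \cdot \frac{83873}{121}} = \frac{1}{\frac{513}{326} + \frac{83873}{44185}} = \frac{1}{\frac{50009503}{14404310}} = \frac{14404310}{50009503}$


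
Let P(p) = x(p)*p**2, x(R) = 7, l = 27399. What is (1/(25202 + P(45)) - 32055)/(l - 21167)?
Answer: -631114867/122698732 ≈ -5.1436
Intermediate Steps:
P(p) = 7*p**2
(1/(25202 + P(45)) - 32055)/(l - 21167) = (1/(25202 + 7*45**2) - 32055)/(27399 - 21167) = (1/(25202 + 7*2025) - 32055)/6232 = (1/(25202 + 14175) - 32055)*(1/6232) = (1/39377 - 32055)*(1/6232) = -1262229734/39377*1/6232 = -631114867/122698732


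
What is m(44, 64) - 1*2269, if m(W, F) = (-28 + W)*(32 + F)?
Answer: -733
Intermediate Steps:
m(44, 64) - 1*2269 = (-896 - 28*64 + 32*44 + 64*44) - 1*2269 = (-896 - 1792 + 1408 + 2816) - 2269 = 1536 - 2269 = -733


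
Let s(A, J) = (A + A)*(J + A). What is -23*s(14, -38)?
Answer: 15456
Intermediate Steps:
s(A, J) = 2*A*(A + J) (s(A, J) = (2*A)*(A + J) = 2*A*(A + J))
-23*s(14, -38) = -46*14*(14 - 38) = -46*14*(-24) = -23*(-672) = 15456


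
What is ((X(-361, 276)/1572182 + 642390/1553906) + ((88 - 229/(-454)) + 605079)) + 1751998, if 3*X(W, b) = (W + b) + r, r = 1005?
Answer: 1960806927551748233701/831849346104726 ≈ 2.3572e+6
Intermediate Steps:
X(W, b) = 335 + W/3 + b/3 (X(W, b) = ((W + b) + 1005)/3 = (1005 + W + b)/3 = 335 + W/3 + b/3)
((X(-361, 276)/1572182 + 642390/1553906) + ((88 - 229/(-454)) + 605079)) + 1751998 = (((335 + (⅓)*(-361) + (⅓)*276)/1572182 + 642390/1553906) + ((88 - 229/(-454)) + 605079)) + 1751998 = (((335 - 361/3 + 92)*(1/1572182) + 642390*(1/1553906)) + ((88 - 229*(-1/454)) + 605079)) + 1751998 = (((920/3)*(1/1572182) + 321195/776953) + ((88 + 229/454) + 605079)) + 1751998 = ((460/2358273 + 321195/776953) + (40181/454 + 605079)) + 1751998 = (757822894615/1832267282169 + 274746047/454) + 1751998 = 503408536874960491153/831849346104726 + 1751998 = 1960806927551748233701/831849346104726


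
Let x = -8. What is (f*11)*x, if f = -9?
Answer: 792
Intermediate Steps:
(f*11)*x = -9*11*(-8) = -99*(-8) = 792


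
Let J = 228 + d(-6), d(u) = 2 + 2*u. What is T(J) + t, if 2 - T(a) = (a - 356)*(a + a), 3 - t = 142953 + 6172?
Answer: -88952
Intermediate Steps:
t = -149122 (t = 3 - (142953 + 6172) = 3 - 1*149125 = 3 - 149125 = -149122)
J = 218 (J = 228 + (2 + 2*(-6)) = 228 + (2 - 12) = 228 - 10 = 218)
T(a) = 2 - 2*a*(-356 + a) (T(a) = 2 - (a - 356)*(a + a) = 2 - (-356 + a)*2*a = 2 - 2*a*(-356 + a))
T(J) + t = (2 - 2*218**2 + 712*218) - 149122 = (2 - 2*47524 + 155216) - 149122 = (2 - 95048 + 155216) - 149122 = 60170 - 149122 = -88952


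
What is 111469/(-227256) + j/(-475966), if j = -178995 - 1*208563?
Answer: 1029983141/3181356744 ≈ 0.32376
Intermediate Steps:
j = -387558 (j = -178995 - 208563 = -387558)
111469/(-227256) + j/(-475966) = 111469/(-227256) - 387558/(-475966) = 111469*(-1/227256) - 387558*(-1/475966) = -6557/13368 + 193779/237983 = 1029983141/3181356744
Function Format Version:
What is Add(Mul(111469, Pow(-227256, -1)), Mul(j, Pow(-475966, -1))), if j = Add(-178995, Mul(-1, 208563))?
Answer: Rational(1029983141, 3181356744) ≈ 0.32376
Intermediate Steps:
j = -387558 (j = Add(-178995, -208563) = -387558)
Add(Mul(111469, Pow(-227256, -1)), Mul(j, Pow(-475966, -1))) = Add(Mul(111469, Pow(-227256, -1)), Mul(-387558, Pow(-475966, -1))) = Add(Mul(111469, Rational(-1, 227256)), Mul(-387558, Rational(-1, 475966))) = Add(Rational(-6557, 13368), Rational(193779, 237983)) = Rational(1029983141, 3181356744)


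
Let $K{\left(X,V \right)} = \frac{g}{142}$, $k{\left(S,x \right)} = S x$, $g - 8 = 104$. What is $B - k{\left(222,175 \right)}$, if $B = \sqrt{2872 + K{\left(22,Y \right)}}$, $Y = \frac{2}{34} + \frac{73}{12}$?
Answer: $-38850 + \frac{8 \sqrt{226277}}{71} \approx -38796.0$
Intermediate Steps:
$g = 112$ ($g = 8 + 104 = 112$)
$Y = \frac{1253}{204}$ ($Y = 2 \cdot \frac{1}{34} + 73 \cdot \frac{1}{12} = \frac{1}{17} + \frac{73}{12} = \frac{1253}{204} \approx 6.1422$)
$K{\left(X,V \right)} = \frac{56}{71}$ ($K{\left(X,V \right)} = \frac{112}{142} = 112 \cdot \frac{1}{142} = \frac{56}{71}$)
$B = \frac{8 \sqrt{226277}}{71}$ ($B = \sqrt{2872 + \frac{56}{71}} = \sqrt{\frac{203968}{71}} = \frac{8 \sqrt{226277}}{71} \approx 53.598$)
$B - k{\left(222,175 \right)} = \frac{8 \sqrt{226277}}{71} - 222 \cdot 175 = \frac{8 \sqrt{226277}}{71} - 38850 = -38850 + \frac{8 \sqrt{226277}}{71}$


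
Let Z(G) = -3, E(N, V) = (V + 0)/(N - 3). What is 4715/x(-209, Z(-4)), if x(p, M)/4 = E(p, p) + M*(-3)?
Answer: 249895/2117 ≈ 118.04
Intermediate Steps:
E(N, V) = V/(-3 + N)
x(p, M) = -12*M + 4*p/(-3 + p) (x(p, M) = 4*(p/(-3 + p) + M*(-3)) = 4*(p/(-3 + p) - 3*M) = 4*(-3*M + p/(-3 + p)) = -12*M + 4*p/(-3 + p))
4715/x(-209, Z(-4)) = 4715/((4*(-209 - 3*(-3)*(-3 - 209))/(-3 - 209))) = 4715/((4*(-209 - 3*(-3)*(-212))/(-212))) = 4715/((4*(-1/212)*(-209 - 1908))) = 4715/((4*(-1/212)*(-2117))) = 4715/(2117/53) = 4715*(53/2117) = 249895/2117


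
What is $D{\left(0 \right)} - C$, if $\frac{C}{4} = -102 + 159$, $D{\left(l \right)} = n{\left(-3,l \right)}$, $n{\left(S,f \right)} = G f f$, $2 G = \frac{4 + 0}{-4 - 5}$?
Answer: $-228$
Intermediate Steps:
$G = - \frac{2}{9}$ ($G = \frac{\left(4 + 0\right) \frac{1}{-4 - 5}}{2} = \frac{4 \frac{1}{-9}}{2} = \frac{4 \left(- \frac{1}{9}\right)}{2} = \frac{1}{2} \left(- \frac{4}{9}\right) = - \frac{2}{9} \approx -0.22222$)
$n{\left(S,f \right)} = - \frac{2 f^{2}}{9}$ ($n{\left(S,f \right)} = - \frac{2 f}{9} f = - \frac{2 f^{2}}{9}$)
$D{\left(l \right)} = - \frac{2 l^{2}}{9}$
$C = 228$ ($C = 4 \left(-102 + 159\right) = 4 \cdot 57 = 228$)
$D{\left(0 \right)} - C = - \frac{2 \cdot 0^{2}}{9} - 228 = \left(- \frac{2}{9}\right) 0 - 228 = 0 - 228 = -228$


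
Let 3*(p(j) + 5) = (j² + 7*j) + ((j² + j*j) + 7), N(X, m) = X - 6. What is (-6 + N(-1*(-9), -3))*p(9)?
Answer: -298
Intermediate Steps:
N(X, m) = -6 + X
p(j) = -8/3 + j² + 7*j/3 (p(j) = -5 + ((j² + 7*j) + ((j² + j*j) + 7))/3 = -5 + ((j² + 7*j) + ((j² + j²) + 7))/3 = -5 + ((j² + 7*j) + (2*j² + 7))/3 = -5 + ((j² + 7*j) + (7 + 2*j²))/3 = -5 + (7 + 3*j² + 7*j)/3 = -5 + (7/3 + j² + 7*j/3) = -8/3 + j² + 7*j/3)
(-6 + N(-1*(-9), -3))*p(9) = (-6 + (-6 - 1*(-9)))*(-8/3 + 9² + (7/3)*9) = (-6 + (-6 + 9))*(-8/3 + 81 + 21) = (-6 + 3)*(298/3) = -3*298/3 = -298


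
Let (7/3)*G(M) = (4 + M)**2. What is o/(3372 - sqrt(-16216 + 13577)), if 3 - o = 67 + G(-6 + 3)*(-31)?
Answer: -1197060/79611161 - 355*I*sqrt(2639)/79611161 ≈ -0.015036 - 0.00022907*I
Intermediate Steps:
G(M) = 3*(4 + M)**2/7
o = -355/7 (o = 3 - (67 + (3*(4 + (-6 + 3))**2/7)*(-31)) = 3 - (67 + (3*(4 - 3)**2/7)*(-31)) = 3 - (67 + ((3/7)*1**2)*(-31)) = 3 - (67 + ((3/7)*1)*(-31)) = 3 - (67 + (3/7)*(-31)) = 3 - (67 - 93/7) = 3 - 1*376/7 = 3 - 376/7 = -355/7 ≈ -50.714)
o/(3372 - sqrt(-16216 + 13577)) = -355/(7*(3372 - sqrt(-16216 + 13577))) = -355/(7*(3372 - sqrt(-2639))) = -355/(7*(3372 - I*sqrt(2639)))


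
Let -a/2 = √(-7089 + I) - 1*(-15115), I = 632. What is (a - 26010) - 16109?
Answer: -72349 - 2*I*√6457 ≈ -72349.0 - 160.71*I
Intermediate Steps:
a = -30230 - 2*I*√6457 (a = -2*(√(-7089 + 632) - 1*(-15115)) = -2*(√(-6457) + 15115) = -2*(I*√6457 + 15115) = -2*(15115 + I*√6457) = -30230 - 2*I*√6457 ≈ -30230.0 - 160.71*I)
(a - 26010) - 16109 = ((-30230 - 2*I*√6457) - 26010) - 16109 = (-56240 - 2*I*√6457) - 16109 = -72349 - 2*I*√6457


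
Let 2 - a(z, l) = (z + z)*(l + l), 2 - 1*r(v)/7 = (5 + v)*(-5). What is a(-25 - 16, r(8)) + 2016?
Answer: 78934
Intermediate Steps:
r(v) = 189 + 35*v (r(v) = 14 - 7*(5 + v)*(-5) = 14 - 7*(-25 - 5*v) = 14 + (175 + 35*v) = 189 + 35*v)
a(z, l) = 2 - 4*l*z (a(z, l) = 2 - (z + z)*(l + l) = 2 - 2*z*2*l = 2 - 4*l*z)
a(-25 - 16, r(8)) + 2016 = (2 - 4*(189 + 35*8)*(-25 - 16)) + 2016 = (2 - 4*(189 + 280)*(-41)) + 2016 = (2 - 4*469*(-41)) + 2016 = (2 + 76916) + 2016 = 76918 + 2016 = 78934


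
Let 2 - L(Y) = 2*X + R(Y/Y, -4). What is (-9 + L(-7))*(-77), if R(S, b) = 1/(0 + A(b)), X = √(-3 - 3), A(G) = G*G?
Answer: 8701/16 + 154*I*√6 ≈ 543.81 + 377.22*I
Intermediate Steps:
A(G) = G²
X = I*√6 (X = √(-6) = I*√6 ≈ 2.4495*I)
R(S, b) = b⁻² (R(S, b) = 1/(0 + b²) = 1/(b²) = b⁻²)
L(Y) = 31/16 - 2*I*√6 (L(Y) = 2 - (2*(I*√6) + (-4)⁻²) = 2 - (2*I*√6 + 1/16) = 2 - (1/16 + 2*I*√6) = 2 + (-1/16 - 2*I*√6) = 31/16 - 2*I*√6)
(-9 + L(-7))*(-77) = (-9 + (31/16 - 2*I*√6))*(-77) = (-113/16 - 2*I*√6)*(-77) = 8701/16 + 154*I*√6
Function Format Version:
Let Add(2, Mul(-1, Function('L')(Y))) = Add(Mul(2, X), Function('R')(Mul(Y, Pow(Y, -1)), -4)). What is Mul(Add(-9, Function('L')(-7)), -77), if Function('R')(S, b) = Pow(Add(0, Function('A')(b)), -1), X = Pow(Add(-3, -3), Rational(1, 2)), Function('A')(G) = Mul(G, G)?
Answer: Add(Rational(8701, 16), Mul(154, I, Pow(6, Rational(1, 2)))) ≈ Add(543.81, Mul(377.22, I))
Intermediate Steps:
Function('A')(G) = Pow(G, 2)
X = Mul(I, Pow(6, Rational(1, 2))) (X = Pow(-6, Rational(1, 2)) = Mul(I, Pow(6, Rational(1, 2))) ≈ Mul(2.4495, I))
Function('R')(S, b) = Pow(b, -2) (Function('R')(S, b) = Pow(Add(0, Pow(b, 2)), -1) = Pow(Pow(b, 2), -1) = Pow(b, -2))
Function('L')(Y) = Add(Rational(31, 16), Mul(-2, I, Pow(6, Rational(1, 2)))) (Function('L')(Y) = Add(2, Mul(-1, Add(Mul(2, Mul(I, Pow(6, Rational(1, 2)))), Pow(-4, -2)))) = Add(2, Mul(-1, Add(Mul(2, I, Pow(6, Rational(1, 2))), Rational(1, 16)))) = Add(2, Mul(-1, Add(Rational(1, 16), Mul(2, I, Pow(6, Rational(1, 2)))))) = Add(2, Add(Rational(-1, 16), Mul(-2, I, Pow(6, Rational(1, 2))))) = Add(Rational(31, 16), Mul(-2, I, Pow(6, Rational(1, 2)))))
Mul(Add(-9, Function('L')(-7)), -77) = Mul(Add(-9, Add(Rational(31, 16), Mul(-2, I, Pow(6, Rational(1, 2))))), -77) = Mul(Add(Rational(-113, 16), Mul(-2, I, Pow(6, Rational(1, 2)))), -77) = Add(Rational(8701, 16), Mul(154, I, Pow(6, Rational(1, 2))))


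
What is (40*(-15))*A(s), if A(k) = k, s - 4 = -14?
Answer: 6000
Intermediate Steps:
s = -10 (s = 4 - 14 = -10)
(40*(-15))*A(s) = (40*(-15))*(-10) = -600*(-10) = 6000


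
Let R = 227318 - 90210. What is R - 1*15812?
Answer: 121296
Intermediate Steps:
R = 137108
R - 1*15812 = 137108 - 1*15812 = 137108 - 15812 = 121296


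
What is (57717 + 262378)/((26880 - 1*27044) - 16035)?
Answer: -320095/16199 ≈ -19.760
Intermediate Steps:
(57717 + 262378)/((26880 - 1*27044) - 16035) = 320095/((26880 - 27044) - 16035) = 320095/(-164 - 16035) = 320095/(-16199) = 320095*(-1/16199) = -320095/16199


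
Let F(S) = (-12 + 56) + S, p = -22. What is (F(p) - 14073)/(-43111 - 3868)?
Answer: 14051/46979 ≈ 0.29909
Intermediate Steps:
F(S) = 44 + S
(F(p) - 14073)/(-43111 - 3868) = ((44 - 22) - 14073)/(-43111 - 3868) = (22 - 14073)/(-46979) = -14051*(-1/46979) = 14051/46979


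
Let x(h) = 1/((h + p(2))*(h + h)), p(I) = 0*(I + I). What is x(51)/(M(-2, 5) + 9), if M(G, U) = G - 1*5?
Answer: 1/10404 ≈ 9.6117e-5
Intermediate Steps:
p(I) = 0 (p(I) = 0*(2*I) = 0)
M(G, U) = -5 + G (M(G, U) = G - 5 = -5 + G)
x(h) = 1/(2*h²) (x(h) = 1/((h + 0)*(h + h)) = 1/(h*(2*h)) = 1/(2*h²))
x(51)/(M(-2, 5) + 9) = ((½)/51²)/((-5 - 2) + 9) = ((½)*(1/2601))/(-7 + 9) = (1/5202)/2 = (½)*(1/5202) = 1/10404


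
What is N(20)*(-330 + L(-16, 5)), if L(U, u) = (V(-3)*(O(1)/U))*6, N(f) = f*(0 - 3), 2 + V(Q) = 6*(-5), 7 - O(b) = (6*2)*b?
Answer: 23400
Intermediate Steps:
O(b) = 7 - 12*b (O(b) = 7 - 6*2*b = 7 - 12*b)
V(Q) = -32 (V(Q) = -2 + 6*(-5) = -2 - 30 = -32)
N(f) = -3*f (N(f) = f*(-3) = -3*f)
L(U, u) = 960/U (L(U, u) = -32*(7 - 12*1)/U*6 = -32*(7 - 12)/U*6 = -(-160)/U*6 = (160/U)*6 = 960/U)
N(20)*(-330 + L(-16, 5)) = (-3*20)*(-330 + 960/(-16)) = -60*(-330 + 960*(-1/16)) = -60*(-330 - 60) = -60*(-390) = 23400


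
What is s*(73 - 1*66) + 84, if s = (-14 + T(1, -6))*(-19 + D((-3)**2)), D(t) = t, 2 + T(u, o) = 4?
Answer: 924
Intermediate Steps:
T(u, o) = 2 (T(u, o) = -2 + 4 = 2)
s = 120 (s = (-14 + 2)*(-19 + (-3)**2) = -12*(-19 + 9) = -12*(-10) = 120)
s*(73 - 1*66) + 84 = 120*(73 - 1*66) + 84 = 120*(73 - 66) + 84 = 120*7 + 84 = 840 + 84 = 924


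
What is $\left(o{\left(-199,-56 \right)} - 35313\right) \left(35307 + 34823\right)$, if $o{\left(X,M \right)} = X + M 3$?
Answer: $-2502238400$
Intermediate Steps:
$o{\left(X,M \right)} = X + 3 M$
$\left(o{\left(-199,-56 \right)} - 35313\right) \left(35307 + 34823\right) = \left(\left(-199 + 3 \left(-56\right)\right) - 35313\right) \left(35307 + 34823\right) = \left(\left(-199 - 168\right) - 35313\right) 70130 = \left(-367 - 35313\right) 70130 = \left(-35680\right) 70130 = -2502238400$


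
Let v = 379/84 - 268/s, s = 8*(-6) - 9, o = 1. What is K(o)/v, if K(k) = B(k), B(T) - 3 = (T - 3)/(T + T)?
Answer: 3192/14705 ≈ 0.21707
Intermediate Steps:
B(T) = 3 + (-3 + T)/(2*T) (B(T) = 3 + (T - 3)/(T + T) = 3 + (-3 + T)/((2*T)) = 3 + (-3 + T)*(1/(2*T)) = 3 + (-3 + T)/(2*T))
K(k) = (-3 + 7*k)/(2*k)
s = -57 (s = -48 - 9 = -57)
v = 14705/1596 (v = 379/84 - 268/(-57) = 379*(1/84) - 268*(-1/57) = 379/84 + 268/57 = 14705/1596 ≈ 9.2137)
K(o)/v = ((1/2)*(-3 + 7*1)/1)/(14705/1596) = ((1/2)*1*(-3 + 7))*(1596/14705) = ((1/2)*1*4)*(1596/14705) = 2*(1596/14705) = 3192/14705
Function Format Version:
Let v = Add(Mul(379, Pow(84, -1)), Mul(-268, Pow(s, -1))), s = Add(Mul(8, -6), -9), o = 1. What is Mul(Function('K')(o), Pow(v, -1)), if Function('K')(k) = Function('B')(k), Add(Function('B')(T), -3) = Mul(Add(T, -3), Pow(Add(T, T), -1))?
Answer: Rational(3192, 14705) ≈ 0.21707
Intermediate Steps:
Function('B')(T) = Add(3, Mul(Rational(1, 2), Pow(T, -1), Add(-3, T))) (Function('B')(T) = Add(3, Mul(Add(T, -3), Pow(Add(T, T), -1))) = Add(3, Mul(Add(-3, T), Pow(Mul(2, T), -1))) = Add(3, Mul(Add(-3, T), Mul(Rational(1, 2), Pow(T, -1)))) = Add(3, Mul(Rational(1, 2), Pow(T, -1), Add(-3, T))))
Function('K')(k) = Mul(Rational(1, 2), Pow(k, -1), Add(-3, Mul(7, k)))
s = -57 (s = Add(-48, -9) = -57)
v = Rational(14705, 1596) (v = Add(Mul(379, Pow(84, -1)), Mul(-268, Pow(-57, -1))) = Add(Mul(379, Rational(1, 84)), Mul(-268, Rational(-1, 57))) = Add(Rational(379, 84), Rational(268, 57)) = Rational(14705, 1596) ≈ 9.2137)
Mul(Function('K')(o), Pow(v, -1)) = Mul(Mul(Rational(1, 2), Pow(1, -1), Add(-3, Mul(7, 1))), Pow(Rational(14705, 1596), -1)) = Mul(Mul(Rational(1, 2), 1, Add(-3, 7)), Rational(1596, 14705)) = Mul(Mul(Rational(1, 2), 1, 4), Rational(1596, 14705)) = Mul(2, Rational(1596, 14705)) = Rational(3192, 14705)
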